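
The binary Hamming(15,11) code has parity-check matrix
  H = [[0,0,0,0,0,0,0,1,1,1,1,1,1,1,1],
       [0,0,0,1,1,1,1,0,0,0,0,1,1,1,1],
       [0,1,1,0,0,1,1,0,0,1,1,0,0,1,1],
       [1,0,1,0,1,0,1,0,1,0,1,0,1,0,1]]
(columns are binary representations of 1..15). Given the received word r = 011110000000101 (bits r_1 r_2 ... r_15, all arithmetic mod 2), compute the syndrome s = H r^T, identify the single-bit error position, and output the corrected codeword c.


s = (0, 0, 1, 0)^T, error position = 2, corrected codeword c = 001110000000101

Compute s = H r^T mod 2 one row at a time:
  s_1 = 0 + 0 + 0 + 0 + 0 + 1 + 0 + 1 = 2 ≡ 0 (mod 2).
  s_2 = 1 + 1 + 0 + 0 + 0 + 1 + 0 + 1 = 4 ≡ 0 (mod 2).
  s_3 = 1 + 1 + 0 + 0 + 0 + 0 + 0 + 1 = 3 ≡ 1 (mod 2).
  s_4 = 0 + 1 + 1 + 0 + 0 + 0 + 1 + 1 = 4 ≡ 0 (mod 2).
s = (0, 0, 1, 0)^T — this equals column 2 of H (binary 0010), so error is at position 2.
Correct: flip bit 2 of r = 011110000000101 to get c = 001110000000101.


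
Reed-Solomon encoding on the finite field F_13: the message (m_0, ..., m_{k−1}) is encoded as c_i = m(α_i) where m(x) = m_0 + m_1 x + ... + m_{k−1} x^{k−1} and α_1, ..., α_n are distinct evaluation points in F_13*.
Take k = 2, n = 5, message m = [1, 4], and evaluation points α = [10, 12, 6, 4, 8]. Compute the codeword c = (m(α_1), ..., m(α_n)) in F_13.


c = [2, 10, 12, 4, 7]

Message polynomial: m(x) = 1 + 4·x (mod 13).
For each evaluation point α_i, compute m(α_i) mod 13:
  α_1 = 10: Horner steps 4 → 2, so m(10) = 2.
  α_2 = 12: Horner steps 4 → 10, so m(12) = 10.
  α_3 = 6: Horner steps 4 → 12, so m(6) = 12.
  α_4 = 4: Horner steps 4 → 4, so m(4) = 4.
  α_5 = 8: Horner steps 4 → 7, so m(8) = 7.
Codeword c = [2, 10, 12, 4, 7] ∈ F_13^5.


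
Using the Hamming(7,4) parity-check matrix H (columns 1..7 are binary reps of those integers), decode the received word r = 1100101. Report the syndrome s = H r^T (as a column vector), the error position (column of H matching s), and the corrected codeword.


s = (0, 0, 1)^T, error position = 1, corrected codeword c = 0100101

Compute s = H r^T mod 2 one row at a time:
  s_1 = 0 + 1 + 0 + 1 = 2 ≡ 0 (mod 2).
  s_2 = 1 + 0 + 0 + 1 = 2 ≡ 0 (mod 2).
  s_3 = 1 + 0 + 1 + 1 = 3 ≡ 1 (mod 2).
s = (0, 0, 1)^T — this equals column 1 of H (binary 001), so error is at position 1.
Correct: flip bit 1 of r = 1100101 to get c = 0100101.


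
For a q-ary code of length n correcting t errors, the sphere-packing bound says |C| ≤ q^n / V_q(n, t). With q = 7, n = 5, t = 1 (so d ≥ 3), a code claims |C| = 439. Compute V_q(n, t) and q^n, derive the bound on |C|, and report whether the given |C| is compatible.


V_q(n, t) = 31, q^n = 16807, Hamming bound = 542, |C| = 439 ≤ bound (satisfied).

Step 1: Compute V_q(n, t) = Σ_{j=0}^1 C(n, j) (q−1)^j.
  j = 0: C(5,0)·(6)^0 = 1·1 = 1.
  j = 1: C(5,1)·(6)^1 = 5·6 = 30.
  V_q(n, t) = 1 + 30 = 31.
Step 2: q^n = 7^5 = 16807.
Step 3: Hamming bound ⌊q^n / V_q(n,t)⌋ = ⌊16807/31⌋ = 542.
Step 4: Compare |C| = 439 to 542: satisfied.
The claimed |C| lies below the Hamming bound.


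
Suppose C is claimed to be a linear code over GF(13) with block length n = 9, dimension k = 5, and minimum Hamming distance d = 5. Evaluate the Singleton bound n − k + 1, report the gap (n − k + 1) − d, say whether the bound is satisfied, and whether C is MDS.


Singleton RHS = n − k + 1 = 5, slack = 0, bound satisfied, MDS.

Singleton bound: d ≤ n − k + 1.
Here n = 9, k = 5, so n − k + 1 = 5.
Given d = 5, check d ≤ 5: YES.
Slack = (n − k + 1) − d = 0.
The code is MDS (slack = 0).
Description: the claimed parameters are [9, 5, 5]_13; such a code would be MDS (meets Singleton bound).


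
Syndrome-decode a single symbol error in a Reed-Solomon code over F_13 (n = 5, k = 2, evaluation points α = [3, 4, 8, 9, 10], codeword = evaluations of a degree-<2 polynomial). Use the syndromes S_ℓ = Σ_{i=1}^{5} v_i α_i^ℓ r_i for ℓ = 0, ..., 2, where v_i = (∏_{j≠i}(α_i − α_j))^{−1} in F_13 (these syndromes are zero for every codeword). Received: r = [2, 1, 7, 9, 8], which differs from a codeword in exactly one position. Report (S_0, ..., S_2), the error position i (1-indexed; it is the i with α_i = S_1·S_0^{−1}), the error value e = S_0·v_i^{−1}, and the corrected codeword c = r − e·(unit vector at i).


S = (10, 2, 3), error at position 3, error magnitude e = 10, c = [2, 1, 10, 9, 8].

Step 1: column multipliers v_i = (∏_{j≠i}(α_i − α_j))^{−1} mod 13.
  i = 1 (α = 3): (3−4)(3−8)(3−9)(3−10) = (−1)·(−5)·(−6)·(−7) = 210 ≡ 2, so v_1 = 2^{−1} = 7 (mod 13).
  i = 2 (α = 4): (4−3)(4−8)(4−9)(4−10) = 1·(−4)·(−5)·(−6) = −120 ≡ 10, so v_2 = 10^{−1} = 4 (mod 13).
  i = 3 (α = 8): (8−3)(8−4)(8−9)(8−10) = 5·4·(−1)·(−2) = 40 ≡ 1, so v_3 = 1^{−1} = 1 (mod 13).
  i = 4 (α = 9): (9−3)(9−4)(9−8)(9−10) = 6·5·1·(−1) = −30 ≡ 9, so v_4 = 9^{−1} = 3 (mod 13).
  i = 5 (α = 10): (10−3)(10−4)(10−8)(10−9) = 7·6·2·1 = 84 ≡ 6, so v_5 = 6^{−1} = 11 (mod 13).
  v = [7, 4, 1, 3, 11].
Step 2: syndromes of r = [2, 1, 7, 9, 8] (all sums mod 13).
  S_0 = Σ v_i r_i = 7·2 + 4·1 + 1·7 + 3·9 + 11·8 = 140 ≡ 10.
  S_1 = Σ v_i α_i r_i = 7·3·2 + 4·4·1 + 1·8·7 + 3·9·9 + 11·10·8 = 1237 ≡ 2.
  α_i^2 mod 13 = [9, 3, 12, 3, 9].
  S_2 = Σ v_i α_i^2 r_i = 7·9·2 + 4·3·1 + 1·12·7 + 3·3·9 + 11·9·8 = 1095 ≡ 3.
  S = (10, 2, 3) ≠ 0, so r is not a codeword (an error is present).
Step 3: locate the error. For a single error e at position i, S_ℓ = v_i·e·α_i^ℓ, so α_err = S_1/S_0.
  S_0^{−1} = 10^{−1} = 4 (mod 13), so α_err = 2·4 = 8 ≡ 8 = α_3. Error position i = 3.
  Consistency check: S_2/S_1 = 3·7 = 21 ≡ 8 = α_err ✓ (single-error assumption holds).
Step 4: error magnitude e = S_0/v_3 = S_0·∏_{j≠3}(α_3 − α_j) = 10·1 = 10 ≡ 10 (mod 13).
Step 5: correct position 3: c_3 = r_3 − e = 7 − 10 ≡ 10 (mod 13). Hence c = [2, 1, 10, 9, 8].
  Check: interpolating c through the α_i gives m(x) = 5 + 12·x (degree < 2) with m(α_i) = c_i for every i, so c is indeed a codeword.


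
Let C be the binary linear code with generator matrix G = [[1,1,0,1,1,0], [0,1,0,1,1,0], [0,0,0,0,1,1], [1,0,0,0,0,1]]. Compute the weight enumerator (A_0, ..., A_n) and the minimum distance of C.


Weight distribution: A_0 = 1, A_1 = 3, A_2 = 4, A_3 = 4, A_4 = 3, A_5 = 1. Minimum distance d = 1.

Enumerate all 2^4 = 16 messages m ∈ F_2^4.
For each, compute codeword c = mG in F_2^6, then tally its weight.
  m = 0000 → c = 000000, weight = 0.
  m = 1000 → c = 110110, weight = 4.
  m = 0100 → c = 010110, weight = 3.
  m = 1100 → c = 100000, weight = 1.
  m = 0010 → c = 000011, weight = 2.
  m = 1010 → c = 110101, weight = 4.
  m = 0110 → c = 010101, weight = 3.
  m = 1110 → c = 100011, weight = 3.
  m = 0001 → c = 100001, weight = 2.
  m = 1001 → c = 010111, weight = 4.
  m = 0101 → c = 110111, weight = 5.
  m = 1101 → c = 000001, weight = 1.
  m = 0011 → c = 100010, weight = 2.
  m = 1011 → c = 010100, weight = 2.
  m = 0111 → c = 110100, weight = 3.
  m = 1111 → c = 000010, weight = 1.
Tally weights:
  weight 0: 1 codewords.
  weight 1: 3 codewords.
  weight 2: 4 codewords.
  weight 3: 4 codewords.
  weight 4: 3 codewords.
  weight 5: 1 codewords.
Minimum distance d = smallest w > 0 with A_w > 0 = 1.
Sanity: Σ A_w = 16 = 2^4 = 16 ✓.


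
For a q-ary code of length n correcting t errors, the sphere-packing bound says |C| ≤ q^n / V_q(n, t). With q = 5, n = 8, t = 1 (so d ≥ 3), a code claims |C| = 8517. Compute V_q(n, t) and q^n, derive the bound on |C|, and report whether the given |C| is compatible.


V_q(n, t) = 33, q^n = 390625, Hamming bound = 11837, |C| = 8517 ≤ bound (satisfied).

Step 1: Compute V_q(n, t) = Σ_{j=0}^1 C(n, j) (q−1)^j.
  j = 0: C(8,0)·(4)^0 = 1·1 = 1.
  j = 1: C(8,1)·(4)^1 = 8·4 = 32.
  V_q(n, t) = 1 + 32 = 33.
Step 2: q^n = 5^8 = 390625.
Step 3: Hamming bound ⌊q^n / V_q(n,t)⌋ = ⌊390625/33⌋ = 11837.
Step 4: Compare |C| = 8517 to 11837: satisfied.
The claimed |C| lies below the Hamming bound.


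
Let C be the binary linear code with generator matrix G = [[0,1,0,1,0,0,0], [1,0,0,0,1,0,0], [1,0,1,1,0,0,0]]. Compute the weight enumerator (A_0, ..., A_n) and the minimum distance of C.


Weight distribution: A_0 = 1, A_2 = 2, A_3 = 4, A_4 = 1. Minimum distance d = 2.

Enumerate all 2^3 = 8 messages m ∈ F_2^3.
For each, compute codeword c = mG in F_2^7, then tally its weight.
  m = 000 → c = 0000000, weight = 0.
  m = 100 → c = 0101000, weight = 2.
  m = 010 → c = 1000100, weight = 2.
  m = 110 → c = 1101100, weight = 4.
  m = 001 → c = 1011000, weight = 3.
  m = 101 → c = 1110000, weight = 3.
  m = 011 → c = 0011100, weight = 3.
  m = 111 → c = 0110100, weight = 3.
Tally weights:
  weight 0: 1 codewords.
  weight 2: 2 codewords.
  weight 3: 4 codewords.
  weight 4: 1 codewords.
Minimum distance d = smallest w > 0 with A_w > 0 = 2.
Sanity: Σ A_w = 8 = 2^3 = 8 ✓.


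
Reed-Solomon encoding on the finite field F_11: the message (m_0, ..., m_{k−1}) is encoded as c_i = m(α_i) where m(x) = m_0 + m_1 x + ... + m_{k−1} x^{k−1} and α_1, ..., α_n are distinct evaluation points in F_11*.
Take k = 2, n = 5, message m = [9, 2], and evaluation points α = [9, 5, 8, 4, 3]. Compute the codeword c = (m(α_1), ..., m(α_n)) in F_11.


c = [5, 8, 3, 6, 4]

Message polynomial: m(x) = 9 + 2·x (mod 11).
For each evaluation point α_i, compute m(α_i) mod 11:
  α_1 = 9: Horner steps 2 → 5, so m(9) = 5.
  α_2 = 5: Horner steps 2 → 8, so m(5) = 8.
  α_3 = 8: Horner steps 2 → 3, so m(8) = 3.
  α_4 = 4: Horner steps 2 → 6, so m(4) = 6.
  α_5 = 3: Horner steps 2 → 4, so m(3) = 4.
Codeword c = [5, 8, 3, 6, 4] ∈ F_11^5.


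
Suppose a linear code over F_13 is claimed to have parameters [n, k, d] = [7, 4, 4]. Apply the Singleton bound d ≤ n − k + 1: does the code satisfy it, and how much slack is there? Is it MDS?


Singleton RHS = n − k + 1 = 4, slack = 0, bound satisfied, MDS.

Singleton bound: d ≤ n − k + 1.
Here n = 7, k = 4, so n − k + 1 = 4.
Given d = 4, check d ≤ 4: YES.
Slack = (n − k + 1) − d = 0.
The code is MDS (slack = 0).
Description: the claimed parameters are [7, 4, 4]_13; such a code would be MDS (meets Singleton bound).


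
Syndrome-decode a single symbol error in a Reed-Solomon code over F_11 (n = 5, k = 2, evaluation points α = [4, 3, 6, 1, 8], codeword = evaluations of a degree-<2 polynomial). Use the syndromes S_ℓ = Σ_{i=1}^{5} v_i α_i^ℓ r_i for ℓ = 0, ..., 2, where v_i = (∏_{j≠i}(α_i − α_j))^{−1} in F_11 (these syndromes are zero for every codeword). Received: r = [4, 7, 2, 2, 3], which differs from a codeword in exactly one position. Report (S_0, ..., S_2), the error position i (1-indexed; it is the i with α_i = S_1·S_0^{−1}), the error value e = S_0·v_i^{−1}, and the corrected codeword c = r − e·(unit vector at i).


S = (8, 4, 2), error at position 3, error magnitude e = 4, c = [4, 7, 9, 2, 3].

Step 1: column multipliers v_i = (∏_{j≠i}(α_i − α_j))^{−1} mod 11.
  i = 1 (α = 4): (4−3)(4−6)(4−1)(4−8) = 1·(−2)·3·(−4) = 24 ≡ 2, so v_1 = 2^{−1} = 6 (mod 11).
  i = 2 (α = 3): (3−4)(3−6)(3−1)(3−8) = (−1)·(−3)·2·(−5) = −30 ≡ 3, so v_2 = 3^{−1} = 4 (mod 11).
  i = 3 (α = 6): (6−4)(6−3)(6−1)(6−8) = 2·3·5·(−2) = −60 ≡ 6, so v_3 = 6^{−1} = 2 (mod 11).
  i = 4 (α = 1): (1−4)(1−3)(1−6)(1−8) = (−3)·(−2)·(−5)·(−7) = 210 ≡ 1, so v_4 = 1^{−1} = 1 (mod 11).
  i = 5 (α = 8): (8−4)(8−3)(8−6)(8−1) = 4·5·2·7 = 280 ≡ 5, so v_5 = 5^{−1} = 9 (mod 11).
  v = [6, 4, 2, 1, 9].
Step 2: syndromes of r = [4, 7, 2, 2, 3] (all sums mod 11).
  S_0 = Σ v_i r_i = 6·4 + 4·7 + 2·2 + 1·2 + 9·3 = 85 ≡ 8.
  S_1 = Σ v_i α_i r_i = 6·4·4 + 4·3·7 + 2·6·2 + 1·1·2 + 9·8·3 = 422 ≡ 4.
  α_i^2 mod 11 = [5, 9, 3, 1, 9].
  S_2 = Σ v_i α_i^2 r_i = 6·5·4 + 4·9·7 + 2·3·2 + 1·1·2 + 9·9·3 = 629 ≡ 2.
  S = (8, 4, 2) ≠ 0, so r is not a codeword (an error is present).
Step 3: locate the error. For a single error e at position i, S_ℓ = v_i·e·α_i^ℓ, so α_err = S_1/S_0.
  S_0^{−1} = 8^{−1} = 7 (mod 11), so α_err = 4·7 = 28 ≡ 6 = α_3. Error position i = 3.
  Consistency check: S_2/S_1 = 2·3 = 6 ≡ 6 = α_err ✓ (single-error assumption holds).
Step 4: error magnitude e = S_0/v_3 = S_0·∏_{j≠3}(α_3 − α_j) = 8·6 = 48 ≡ 4 (mod 11).
Step 5: correct position 3: c_3 = r_3 − e = 2 − 4 ≡ 9 (mod 11). Hence c = [4, 7, 9, 2, 3].
  Check: interpolating c through the α_i gives m(x) = 5 + 8·x (degree < 2) with m(α_i) = c_i for every i, so c is indeed a codeword.


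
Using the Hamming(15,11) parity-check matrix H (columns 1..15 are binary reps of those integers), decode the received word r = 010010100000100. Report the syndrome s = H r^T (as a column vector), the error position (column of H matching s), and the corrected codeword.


s = (1, 1, 0, 1)^T, error position = 13, corrected codeword c = 010010100000000

Compute s = H r^T mod 2 one row at a time:
  s_1 = 0 + 0 + 0 + 0 + 0 + 1 + 0 + 0 = 1 ≡ 1 (mod 2).
  s_2 = 0 + 1 + 0 + 1 + 0 + 1 + 0 + 0 = 3 ≡ 1 (mod 2).
  s_3 = 1 + 0 + 0 + 1 + 0 + 0 + 0 + 0 = 2 ≡ 0 (mod 2).
  s_4 = 0 + 0 + 1 + 1 + 0 + 0 + 1 + 0 = 3 ≡ 1 (mod 2).
s = (1, 1, 0, 1)^T — this equals column 13 of H (binary 1101), so error is at position 13.
Correct: flip bit 13 of r = 010010100000100 to get c = 010010100000000.


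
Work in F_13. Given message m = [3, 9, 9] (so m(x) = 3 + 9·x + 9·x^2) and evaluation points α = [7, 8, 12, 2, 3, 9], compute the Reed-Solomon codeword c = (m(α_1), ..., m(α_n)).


c = [0, 1, 3, 5, 7, 7]

Message polynomial: m(x) = 3 + 9·x + 9·x^2 (mod 13).
For each evaluation point α_i, compute m(α_i) mod 13:
  α_1 = 7: Horner steps 9 → 7 → 0, so m(7) = 0.
  α_2 = 8: Horner steps 9 → 3 → 1, so m(8) = 1.
  α_3 = 12: Horner steps 9 → 0 → 3, so m(12) = 3.
  α_4 = 2: Horner steps 9 → 1 → 5, so m(2) = 5.
  α_5 = 3: Horner steps 9 → 10 → 7, so m(3) = 7.
  α_6 = 9: Horner steps 9 → 12 → 7, so m(9) = 7.
Codeword c = [0, 1, 3, 5, 7, 7] ∈ F_13^6.


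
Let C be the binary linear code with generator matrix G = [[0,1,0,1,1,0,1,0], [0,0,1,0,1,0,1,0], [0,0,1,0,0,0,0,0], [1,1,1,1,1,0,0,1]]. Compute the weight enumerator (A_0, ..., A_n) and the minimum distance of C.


Weight distribution: A_0 = 1, A_1 = 1, A_2 = 2, A_3 = 4, A_4 = 3, A_5 = 3, A_6 = 2. Minimum distance d = 1.

Enumerate all 2^4 = 16 messages m ∈ F_2^4.
For each, compute codeword c = mG in F_2^8, then tally its weight.
  m = 0000 → c = 00000000, weight = 0.
  m = 1000 → c = 01011010, weight = 4.
  m = 0100 → c = 00101010, weight = 3.
  m = 1100 → c = 01110000, weight = 3.
  m = 0010 → c = 00100000, weight = 1.
  m = 1010 → c = 01111010, weight = 5.
  m = 0110 → c = 00001010, weight = 2.
  m = 1110 → c = 01010000, weight = 2.
  m = 0001 → c = 11111001, weight = 6.
  m = 1001 → c = 10100011, weight = 4.
  m = 0101 → c = 11010011, weight = 5.
  m = 1101 → c = 10001001, weight = 3.
  m = 0011 → c = 11011001, weight = 5.
  m = 1011 → c = 10000011, weight = 3.
  m = 0111 → c = 11110011, weight = 6.
  m = 1111 → c = 10101001, weight = 4.
Tally weights:
  weight 0: 1 codewords.
  weight 1: 1 codewords.
  weight 2: 2 codewords.
  weight 3: 4 codewords.
  weight 4: 3 codewords.
  weight 5: 3 codewords.
  weight 6: 2 codewords.
Minimum distance d = smallest w > 0 with A_w > 0 = 1.
Sanity: Σ A_w = 16 = 2^4 = 16 ✓.


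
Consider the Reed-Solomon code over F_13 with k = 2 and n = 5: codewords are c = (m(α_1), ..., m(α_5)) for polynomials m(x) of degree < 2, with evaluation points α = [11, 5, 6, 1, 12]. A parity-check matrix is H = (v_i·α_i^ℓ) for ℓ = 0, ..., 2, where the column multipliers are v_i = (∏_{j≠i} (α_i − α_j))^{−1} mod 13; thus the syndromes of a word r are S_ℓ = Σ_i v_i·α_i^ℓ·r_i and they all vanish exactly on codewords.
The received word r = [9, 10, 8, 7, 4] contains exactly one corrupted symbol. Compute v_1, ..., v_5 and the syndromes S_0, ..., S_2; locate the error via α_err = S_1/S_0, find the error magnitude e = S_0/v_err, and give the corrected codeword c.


S = (10, 11, 3), error at position 2, error magnitude e = 10, c = [9, 0, 8, 7, 4].

Step 1: column multipliers v_i = (∏_{j≠i}(α_i − α_j))^{−1} mod 13.
  i = 1 (α = 11): (11−5)(11−6)(11−1)(11−12) = 6·5·10·(−1) = −300 ≡ 12, so v_1 = 12^{−1} = 12 (mod 13).
  i = 2 (α = 5): (5−11)(5−6)(5−1)(5−12) = (−6)·(−1)·4·(−7) = −168 ≡ 1, so v_2 = 1^{−1} = 1 (mod 13).
  i = 3 (α = 6): (6−11)(6−5)(6−1)(6−12) = (−5)·1·5·(−6) = 150 ≡ 7, so v_3 = 7^{−1} = 2 (mod 13).
  i = 4 (α = 1): (1−11)(1−5)(1−6)(1−12) = (−10)·(−4)·(−5)·(−11) = 2200 ≡ 3, so v_4 = 3^{−1} = 9 (mod 13).
  i = 5 (α = 12): (12−11)(12−5)(12−6)(12−1) = 1·7·6·11 = 462 ≡ 7, so v_5 = 7^{−1} = 2 (mod 13).
  v = [12, 1, 2, 9, 2].
Step 2: syndromes of r = [9, 10, 8, 7, 4] (all sums mod 13).
  S_0 = Σ v_i r_i = 12·9 + 1·10 + 2·8 + 9·7 + 2·4 = 205 ≡ 10.
  S_1 = Σ v_i α_i r_i = 12·11·9 + 1·5·10 + 2·6·8 + 9·1·7 + 2·12·4 = 1493 ≡ 11.
  α_i^2 mod 13 = [4, 12, 10, 1, 1].
  S_2 = Σ v_i α_i^2 r_i = 12·4·9 + 1·12·10 + 2·10·8 + 9·1·7 + 2·1·4 = 783 ≡ 3.
  S = (10, 11, 3) ≠ 0, so r is not a codeword (an error is present).
Step 3: locate the error. For a single error e at position i, S_ℓ = v_i·e·α_i^ℓ, so α_err = S_1/S_0.
  S_0^{−1} = 10^{−1} = 4 (mod 13), so α_err = 11·4 = 44 ≡ 5 = α_2. Error position i = 2.
  Consistency check: S_2/S_1 = 3·6 = 18 ≡ 5 = α_err ✓ (single-error assumption holds).
Step 4: error magnitude e = S_0/v_2 = S_0·∏_{j≠2}(α_2 − α_j) = 10·1 = 10 ≡ 10 (mod 13).
Step 5: correct position 2: c_2 = r_2 − e = 10 − 10 ≡ 0 (mod 13). Hence c = [9, 0, 8, 7, 4].
  Check: interpolating c through the α_i gives m(x) = 12 + 8·x (degree < 2) with m(α_i) = c_i for every i, so c is indeed a codeword.


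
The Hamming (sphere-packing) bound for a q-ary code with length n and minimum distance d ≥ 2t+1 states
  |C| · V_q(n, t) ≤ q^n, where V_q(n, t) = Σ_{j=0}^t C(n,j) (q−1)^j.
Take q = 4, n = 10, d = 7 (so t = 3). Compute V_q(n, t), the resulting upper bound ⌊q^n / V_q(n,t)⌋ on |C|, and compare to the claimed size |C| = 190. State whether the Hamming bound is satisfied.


V_q(n, t) = 3676, q^n = 1048576, Hamming bound = 285, |C| = 190 ≤ bound (satisfied).

Step 1: Compute V_q(n, t) = Σ_{j=0}^3 C(n, j) (q−1)^j.
  j = 0: C(10,0)·(3)^0 = 1·1 = 1.
  j = 1: C(10,1)·(3)^1 = 10·3 = 30.
  j = 2: C(10,2)·(3)^2 = 45·9 = 405.
  j = 3: C(10,3)·(3)^3 = 120·27 = 3240.
  V_q(n, t) = 1 + 30 + 405 + 3240 = 3676.
Step 2: q^n = 4^10 = 1048576.
Step 3: Hamming bound ⌊q^n / V_q(n,t)⌋ = ⌊1048576/3676⌋ = 285.
Step 4: Compare |C| = 190 to 285: satisfied.
The claimed |C| lies below the Hamming bound.


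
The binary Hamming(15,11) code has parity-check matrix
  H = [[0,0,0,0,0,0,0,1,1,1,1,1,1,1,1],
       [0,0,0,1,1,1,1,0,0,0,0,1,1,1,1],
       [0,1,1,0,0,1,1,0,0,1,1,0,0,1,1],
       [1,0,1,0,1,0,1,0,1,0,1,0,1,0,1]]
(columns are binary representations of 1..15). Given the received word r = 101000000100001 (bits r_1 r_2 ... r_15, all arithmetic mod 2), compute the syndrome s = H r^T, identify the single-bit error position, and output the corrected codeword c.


s = (0, 1, 1, 1)^T, error position = 7, corrected codeword c = 101000100100001

Compute s = H r^T mod 2 one row at a time:
  s_1 = 0 + 0 + 1 + 0 + 0 + 0 + 0 + 1 = 2 ≡ 0 (mod 2).
  s_2 = 0 + 0 + 0 + 0 + 0 + 0 + 0 + 1 = 1 ≡ 1 (mod 2).
  s_3 = 0 + 1 + 0 + 0 + 1 + 0 + 0 + 1 = 3 ≡ 1 (mod 2).
  s_4 = 1 + 1 + 0 + 0 + 0 + 0 + 0 + 1 = 3 ≡ 1 (mod 2).
s = (0, 1, 1, 1)^T — this equals column 7 of H (binary 0111), so error is at position 7.
Correct: flip bit 7 of r = 101000000100001 to get c = 101000100100001.


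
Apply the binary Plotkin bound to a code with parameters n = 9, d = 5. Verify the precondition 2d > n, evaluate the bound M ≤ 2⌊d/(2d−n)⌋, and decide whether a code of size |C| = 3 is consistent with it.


Plotkin bound M ≤ 10; given |C| = 3 ≤ bound (satisfied).

Check applicability: 2d = 10, n = 9.
2d − n = 1 > 0, so Plotkin applies.
Compute d/(2d−n) = 5/1 ≈ 5.0000.
⌊d/(2d−n)⌋ = 5.
Plotkin bound: M ≤ 2·5 = 10.
Given |C| = 3, check: satisfied.
This |C| is below the Plotkin bound.


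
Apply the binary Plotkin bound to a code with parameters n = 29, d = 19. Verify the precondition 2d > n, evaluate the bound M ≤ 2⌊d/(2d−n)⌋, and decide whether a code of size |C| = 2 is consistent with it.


Plotkin bound M ≤ 4; given |C| = 2 ≤ bound (satisfied).

Check applicability: 2d = 38, n = 29.
2d − n = 9 > 0, so Plotkin applies.
Compute d/(2d−n) = 19/9 ≈ 2.1111.
⌊d/(2d−n)⌋ = 2.
Plotkin bound: M ≤ 2·2 = 4.
Given |C| = 2, check: satisfied.
This |C| is below the Plotkin bound.


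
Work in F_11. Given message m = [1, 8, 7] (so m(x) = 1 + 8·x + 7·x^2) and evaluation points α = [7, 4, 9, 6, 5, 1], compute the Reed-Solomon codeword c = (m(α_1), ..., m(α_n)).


c = [4, 2, 2, 4, 7, 5]

Message polynomial: m(x) = 1 + 8·x + 7·x^2 (mod 11).
For each evaluation point α_i, compute m(α_i) mod 11:
  α_1 = 7: Horner steps 7 → 2 → 4, so m(7) = 4.
  α_2 = 4: Horner steps 7 → 3 → 2, so m(4) = 2.
  α_3 = 9: Horner steps 7 → 5 → 2, so m(9) = 2.
  α_4 = 6: Horner steps 7 → 6 → 4, so m(6) = 4.
  α_5 = 5: Horner steps 7 → 10 → 7, so m(5) = 7.
  α_6 = 1: Horner steps 7 → 4 → 5, so m(1) = 5.
Codeword c = [4, 2, 2, 4, 7, 5] ∈ F_11^6.


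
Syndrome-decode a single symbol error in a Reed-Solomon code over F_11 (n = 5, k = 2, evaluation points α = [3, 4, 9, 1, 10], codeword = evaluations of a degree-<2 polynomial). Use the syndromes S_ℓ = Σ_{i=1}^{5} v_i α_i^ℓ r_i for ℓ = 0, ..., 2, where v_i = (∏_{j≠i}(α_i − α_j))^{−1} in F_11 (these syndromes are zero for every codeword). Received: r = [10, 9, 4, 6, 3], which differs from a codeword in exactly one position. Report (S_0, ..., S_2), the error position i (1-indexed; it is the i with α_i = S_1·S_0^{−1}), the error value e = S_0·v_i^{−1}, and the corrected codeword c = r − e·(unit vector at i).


S = (9, 9, 9), error at position 4, error magnitude e = 5, c = [10, 9, 4, 1, 3].

Step 1: column multipliers v_i = (∏_{j≠i}(α_i − α_j))^{−1} mod 11.
  i = 1 (α = 3): (3−4)(3−9)(3−1)(3−10) = (−1)·(−6)·2·(−7) = −84 ≡ 4, so v_1 = 4^{−1} = 3 (mod 11).
  i = 2 (α = 4): (4−3)(4−9)(4−1)(4−10) = 1·(−5)·3·(−6) = 90 ≡ 2, so v_2 = 2^{−1} = 6 (mod 11).
  i = 3 (α = 9): (9−3)(9−4)(9−1)(9−10) = 6·5·8·(−1) = −240 ≡ 2, so v_3 = 2^{−1} = 6 (mod 11).
  i = 4 (α = 1): (1−3)(1−4)(1−9)(1−10) = (−2)·(−3)·(−8)·(−9) = 432 ≡ 3, so v_4 = 3^{−1} = 4 (mod 11).
  i = 5 (α = 10): (10−3)(10−4)(10−9)(10−1) = 7·6·1·9 = 378 ≡ 4, so v_5 = 4^{−1} = 3 (mod 11).
  v = [3, 6, 6, 4, 3].
Step 2: syndromes of r = [10, 9, 4, 6, 3] (all sums mod 11).
  S_0 = Σ v_i r_i = 3·10 + 6·9 + 6·4 + 4·6 + 3·3 = 141 ≡ 9.
  S_1 = Σ v_i α_i r_i = 3·3·10 + 6·4·9 + 6·9·4 + 4·1·6 + 3·10·3 = 636 ≡ 9.
  α_i^2 mod 11 = [9, 5, 4, 1, 1].
  S_2 = Σ v_i α_i^2 r_i = 3·9·10 + 6·5·9 + 6·4·4 + 4·1·6 + 3·1·3 = 669 ≡ 9.
  S = (9, 9, 9) ≠ 0, so r is not a codeword (an error is present).
Step 3: locate the error. For a single error e at position i, S_ℓ = v_i·e·α_i^ℓ, so α_err = S_1/S_0.
  S_0^{−1} = 9^{−1} = 5 (mod 11), so α_err = 9·5 = 45 ≡ 1 = α_4. Error position i = 4.
  Consistency check: S_2/S_1 = 9·5 = 45 ≡ 1 = α_err ✓ (single-error assumption holds).
Step 4: error magnitude e = S_0/v_4 = S_0·∏_{j≠4}(α_4 − α_j) = 9·3 = 27 ≡ 5 (mod 11).
Step 5: correct position 4: c_4 = r_4 − e = 6 − 5 ≡ 1 (mod 11). Hence c = [10, 9, 4, 1, 3].
  Check: interpolating c through the α_i gives m(x) = 2 + 10·x (degree < 2) with m(α_i) = c_i for every i, so c is indeed a codeword.


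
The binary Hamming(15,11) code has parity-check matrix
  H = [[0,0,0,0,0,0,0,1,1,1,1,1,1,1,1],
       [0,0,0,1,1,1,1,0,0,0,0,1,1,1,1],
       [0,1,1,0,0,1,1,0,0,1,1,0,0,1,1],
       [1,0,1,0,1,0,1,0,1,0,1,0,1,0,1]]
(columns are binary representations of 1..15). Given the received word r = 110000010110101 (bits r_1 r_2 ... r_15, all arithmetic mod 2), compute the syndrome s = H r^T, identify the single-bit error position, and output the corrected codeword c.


s = (1, 0, 0, 0)^T, error position = 8, corrected codeword c = 110000000110101

Compute s = H r^T mod 2 one row at a time:
  s_1 = 1 + 0 + 1 + 1 + 0 + 1 + 0 + 1 = 5 ≡ 1 (mod 2).
  s_2 = 0 + 0 + 0 + 0 + 0 + 1 + 0 + 1 = 2 ≡ 0 (mod 2).
  s_3 = 1 + 0 + 0 + 0 + 1 + 1 + 0 + 1 = 4 ≡ 0 (mod 2).
  s_4 = 1 + 0 + 0 + 0 + 0 + 1 + 1 + 1 = 4 ≡ 0 (mod 2).
s = (1, 0, 0, 0)^T — this equals column 8 of H (binary 1000), so error is at position 8.
Correct: flip bit 8 of r = 110000010110101 to get c = 110000000110101.


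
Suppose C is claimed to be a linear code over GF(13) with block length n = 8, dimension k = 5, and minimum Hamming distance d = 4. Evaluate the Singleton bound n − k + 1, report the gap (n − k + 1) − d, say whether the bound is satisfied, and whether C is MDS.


Singleton RHS = n − k + 1 = 4, slack = 0, bound satisfied, MDS.

Singleton bound: d ≤ n − k + 1.
Here n = 8, k = 5, so n − k + 1 = 4.
Given d = 4, check d ≤ 4: YES.
Slack = (n − k + 1) − d = 0.
The code is MDS (slack = 0).
Description: the claimed parameters are [8, 5, 4]_13; such a code would be MDS (meets Singleton bound).


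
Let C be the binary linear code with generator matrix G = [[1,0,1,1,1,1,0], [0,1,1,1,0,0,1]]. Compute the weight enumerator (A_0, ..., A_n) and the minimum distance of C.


Weight distribution: A_0 = 1, A_4 = 1, A_5 = 2. Minimum distance d = 4.

Enumerate all 2^2 = 4 messages m ∈ F_2^2.
For each, compute codeword c = mG in F_2^7, then tally its weight.
  m = 00 → c = 0000000, weight = 0.
  m = 10 → c = 1011110, weight = 5.
  m = 01 → c = 0111001, weight = 4.
  m = 11 → c = 1100111, weight = 5.
Tally weights:
  weight 0: 1 codewords.
  weight 4: 1 codewords.
  weight 5: 2 codewords.
Minimum distance d = smallest w > 0 with A_w > 0 = 4.
Sanity: Σ A_w = 4 = 2^2 = 4 ✓.


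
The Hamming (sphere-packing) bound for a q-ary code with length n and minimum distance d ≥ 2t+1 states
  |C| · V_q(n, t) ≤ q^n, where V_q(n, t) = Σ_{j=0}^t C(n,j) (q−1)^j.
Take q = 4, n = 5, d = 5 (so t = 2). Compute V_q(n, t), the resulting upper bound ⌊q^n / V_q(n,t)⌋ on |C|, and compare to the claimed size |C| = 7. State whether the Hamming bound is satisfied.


V_q(n, t) = 106, q^n = 1024, Hamming bound = 9, |C| = 7 ≤ bound (satisfied).

Step 1: Compute V_q(n, t) = Σ_{j=0}^2 C(n, j) (q−1)^j.
  j = 0: C(5,0)·(3)^0 = 1·1 = 1.
  j = 1: C(5,1)·(3)^1 = 5·3 = 15.
  j = 2: C(5,2)·(3)^2 = 10·9 = 90.
  V_q(n, t) = 1 + 15 + 90 = 106.
Step 2: q^n = 4^5 = 1024.
Step 3: Hamming bound ⌊q^n / V_q(n,t)⌋ = ⌊1024/106⌋ = 9.
Step 4: Compare |C| = 7 to 9: satisfied.
The claimed |C| lies below the Hamming bound.


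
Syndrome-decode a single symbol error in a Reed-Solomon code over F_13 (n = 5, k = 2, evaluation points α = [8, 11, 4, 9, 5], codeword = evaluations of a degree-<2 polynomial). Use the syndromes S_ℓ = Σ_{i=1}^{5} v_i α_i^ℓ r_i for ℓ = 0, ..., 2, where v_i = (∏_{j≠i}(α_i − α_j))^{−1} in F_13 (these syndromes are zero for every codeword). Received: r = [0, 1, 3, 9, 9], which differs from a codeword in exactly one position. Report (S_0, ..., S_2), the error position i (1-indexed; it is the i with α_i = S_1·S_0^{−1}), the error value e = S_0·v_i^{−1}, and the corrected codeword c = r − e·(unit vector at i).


S = (6, 4, 7), error at position 5, error magnitude e = 10, c = [0, 1, 3, 9, 12].

Step 1: column multipliers v_i = (∏_{j≠i}(α_i − α_j))^{−1} mod 13.
  i = 1 (α = 8): (8−11)(8−4)(8−9)(8−5) = (−3)·4·(−1)·3 = 36 ≡ 10, so v_1 = 10^{−1} = 4 (mod 13).
  i = 2 (α = 11): (11−8)(11−4)(11−9)(11−5) = 3·7·2·6 = 252 ≡ 5, so v_2 = 5^{−1} = 8 (mod 13).
  i = 3 (α = 4): (4−8)(4−11)(4−9)(4−5) = (−4)·(−7)·(−5)·(−1) = 140 ≡ 10, so v_3 = 10^{−1} = 4 (mod 13).
  i = 4 (α = 9): (9−8)(9−11)(9−4)(9−5) = 1·(−2)·5·4 = −40 ≡ 12, so v_4 = 12^{−1} = 12 (mod 13).
  i = 5 (α = 5): (5−8)(5−11)(5−4)(5−9) = (−3)·(−6)·1·(−4) = −72 ≡ 6, so v_5 = 6^{−1} = 11 (mod 13).
  v = [4, 8, 4, 12, 11].
Step 2: syndromes of r = [0, 1, 3, 9, 9] (all sums mod 13).
  S_0 = Σ v_i r_i = 4·0 + 8·1 + 4·3 + 12·9 + 11·9 = 227 ≡ 6.
  S_1 = Σ v_i α_i r_i = 4·8·0 + 8·11·1 + 4·4·3 + 12·9·9 + 11·5·9 = 1603 ≡ 4.
  α_i^2 mod 13 = [12, 4, 3, 3, 12].
  S_2 = Σ v_i α_i^2 r_i = 4·12·0 + 8·4·1 + 4·3·3 + 12·3·9 + 11·12·9 = 1580 ≡ 7.
  S = (6, 4, 7) ≠ 0, so r is not a codeword (an error is present).
Step 3: locate the error. For a single error e at position i, S_ℓ = v_i·e·α_i^ℓ, so α_err = S_1/S_0.
  S_0^{−1} = 6^{−1} = 11 (mod 13), so α_err = 4·11 = 44 ≡ 5 = α_5. Error position i = 5.
  Consistency check: S_2/S_1 = 7·10 = 70 ≡ 5 = α_err ✓ (single-error assumption holds).
Step 4: error magnitude e = S_0/v_5 = S_0·∏_{j≠5}(α_5 − α_j) = 6·6 = 36 ≡ 10 (mod 13).
Step 5: correct position 5: c_5 = r_5 − e = 9 − 10 ≡ 12 (mod 13). Hence c = [0, 1, 3, 9, 12].
  Check: interpolating c through the α_i gives m(x) = 6 + 9·x (degree < 2) with m(α_i) = c_i for every i, so c is indeed a codeword.


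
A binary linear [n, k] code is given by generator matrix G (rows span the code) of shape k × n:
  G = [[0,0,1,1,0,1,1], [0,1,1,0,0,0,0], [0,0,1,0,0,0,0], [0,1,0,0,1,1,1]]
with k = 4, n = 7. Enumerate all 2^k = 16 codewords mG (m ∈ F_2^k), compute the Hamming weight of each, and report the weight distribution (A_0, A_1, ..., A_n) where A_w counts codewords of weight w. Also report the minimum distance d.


Weight distribution: A_0 = 1, A_1 = 2, A_2 = 2, A_3 = 4, A_4 = 5, A_5 = 2. Minimum distance d = 1.

Enumerate all 2^4 = 16 messages m ∈ F_2^4.
For each, compute codeword c = mG in F_2^7, then tally its weight.
  m = 0000 → c = 0000000, weight = 0.
  m = 1000 → c = 0011011, weight = 4.
  m = 0100 → c = 0110000, weight = 2.
  m = 1100 → c = 0101011, weight = 4.
  m = 0010 → c = 0010000, weight = 1.
  m = 1010 → c = 0001011, weight = 3.
  m = 0110 → c = 0100000, weight = 1.
  m = 1110 → c = 0111011, weight = 5.
  m = 0001 → c = 0100111, weight = 4.
  m = 1001 → c = 0111100, weight = 4.
  m = 0101 → c = 0010111, weight = 4.
  m = 1101 → c = 0001100, weight = 2.
  m = 0011 → c = 0110111, weight = 5.
  m = 1011 → c = 0101100, weight = 3.
  m = 0111 → c = 0000111, weight = 3.
  m = 1111 → c = 0011100, weight = 3.
Tally weights:
  weight 0: 1 codewords.
  weight 1: 2 codewords.
  weight 2: 2 codewords.
  weight 3: 4 codewords.
  weight 4: 5 codewords.
  weight 5: 2 codewords.
Minimum distance d = smallest w > 0 with A_w > 0 = 1.
Sanity: Σ A_w = 16 = 2^4 = 16 ✓.


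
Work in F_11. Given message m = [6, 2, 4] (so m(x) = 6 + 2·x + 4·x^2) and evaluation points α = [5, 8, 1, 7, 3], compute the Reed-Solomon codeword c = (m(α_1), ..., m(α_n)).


c = [6, 3, 1, 7, 4]

Message polynomial: m(x) = 6 + 2·x + 4·x^2 (mod 11).
For each evaluation point α_i, compute m(α_i) mod 11:
  α_1 = 5: Horner steps 4 → 0 → 6, so m(5) = 6.
  α_2 = 8: Horner steps 4 → 1 → 3, so m(8) = 3.
  α_3 = 1: Horner steps 4 → 6 → 1, so m(1) = 1.
  α_4 = 7: Horner steps 4 → 8 → 7, so m(7) = 7.
  α_5 = 3: Horner steps 4 → 3 → 4, so m(3) = 4.
Codeword c = [6, 3, 1, 7, 4] ∈ F_11^5.


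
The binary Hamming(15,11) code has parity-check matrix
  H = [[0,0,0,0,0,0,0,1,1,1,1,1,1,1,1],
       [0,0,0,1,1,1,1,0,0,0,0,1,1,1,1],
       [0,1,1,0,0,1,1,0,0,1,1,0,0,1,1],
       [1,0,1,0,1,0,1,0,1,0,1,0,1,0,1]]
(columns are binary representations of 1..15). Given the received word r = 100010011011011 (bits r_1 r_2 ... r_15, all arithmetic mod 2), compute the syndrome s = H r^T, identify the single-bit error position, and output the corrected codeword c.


s = (0, 0, 1, 1)^T, error position = 3, corrected codeword c = 101010011011011

Compute s = H r^T mod 2 one row at a time:
  s_1 = 1 + 1 + 0 + 1 + 1 + 0 + 1 + 1 = 6 ≡ 0 (mod 2).
  s_2 = 0 + 1 + 0 + 0 + 1 + 0 + 1 + 1 = 4 ≡ 0 (mod 2).
  s_3 = 0 + 0 + 0 + 0 + 0 + 1 + 1 + 1 = 3 ≡ 1 (mod 2).
  s_4 = 1 + 0 + 1 + 0 + 1 + 1 + 0 + 1 = 5 ≡ 1 (mod 2).
s = (0, 0, 1, 1)^T — this equals column 3 of H (binary 0011), so error is at position 3.
Correct: flip bit 3 of r = 100010011011011 to get c = 101010011011011.


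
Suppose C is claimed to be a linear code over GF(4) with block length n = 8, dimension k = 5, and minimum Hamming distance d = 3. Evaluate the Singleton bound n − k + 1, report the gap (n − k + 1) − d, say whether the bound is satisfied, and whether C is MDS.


Singleton RHS = n − k + 1 = 4, slack = 1, bound satisfied, not MDS.

Singleton bound: d ≤ n − k + 1.
Here n = 8, k = 5, so n − k + 1 = 4.
Given d = 3, check d ≤ 4: YES.
Slack = (n − k + 1) − d = 1.
The code is NOT MDS (slack = 1 > 0).
Description: the claimed parameters are [8, 5, 3]_4; such a code would be non-MDS.


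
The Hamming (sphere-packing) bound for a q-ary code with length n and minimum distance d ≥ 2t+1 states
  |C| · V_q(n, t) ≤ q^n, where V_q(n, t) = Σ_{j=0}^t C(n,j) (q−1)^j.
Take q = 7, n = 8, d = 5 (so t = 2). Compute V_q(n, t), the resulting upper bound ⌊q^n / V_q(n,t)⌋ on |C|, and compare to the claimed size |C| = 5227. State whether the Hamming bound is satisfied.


V_q(n, t) = 1057, q^n = 5764801, Hamming bound = 5453, |C| = 5227 ≤ bound (satisfied).

Step 1: Compute V_q(n, t) = Σ_{j=0}^2 C(n, j) (q−1)^j.
  j = 0: C(8,0)·(6)^0 = 1·1 = 1.
  j = 1: C(8,1)·(6)^1 = 8·6 = 48.
  j = 2: C(8,2)·(6)^2 = 28·36 = 1008.
  V_q(n, t) = 1 + 48 + 1008 = 1057.
Step 2: q^n = 7^8 = 5764801.
Step 3: Hamming bound ⌊q^n / V_q(n,t)⌋ = ⌊5764801/1057⌋ = 5453.
Step 4: Compare |C| = 5227 to 5453: satisfied.
The claimed |C| lies below the Hamming bound.


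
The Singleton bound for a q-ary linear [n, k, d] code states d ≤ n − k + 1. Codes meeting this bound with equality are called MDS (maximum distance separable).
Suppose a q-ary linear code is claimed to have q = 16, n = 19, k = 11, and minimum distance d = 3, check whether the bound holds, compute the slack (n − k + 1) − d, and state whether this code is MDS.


Singleton RHS = n − k + 1 = 9, slack = 6, bound satisfied, not MDS.

Singleton bound: d ≤ n − k + 1.
Here n = 19, k = 11, so n − k + 1 = 9.
Given d = 3, check d ≤ 9: YES.
Slack = (n − k + 1) − d = 6.
The code is NOT MDS (slack = 6 > 0).
Description: the claimed parameters are [19, 11, 3]_16; such a code would be non-MDS.


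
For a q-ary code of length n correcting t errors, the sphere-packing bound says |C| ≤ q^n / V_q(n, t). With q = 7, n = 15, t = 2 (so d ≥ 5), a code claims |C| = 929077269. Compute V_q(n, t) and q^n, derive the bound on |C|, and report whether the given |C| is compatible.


V_q(n, t) = 3871, q^n = 4747561509943, Hamming bound = 1226443169, |C| = 929077269 ≤ bound (satisfied).

Step 1: Compute V_q(n, t) = Σ_{j=0}^2 C(n, j) (q−1)^j.
  j = 0: C(15,0)·(6)^0 = 1·1 = 1.
  j = 1: C(15,1)·(6)^1 = 15·6 = 90.
  j = 2: C(15,2)·(6)^2 = 105·36 = 3780.
  V_q(n, t) = 1 + 90 + 3780 = 3871.
Step 2: q^n = 7^15 = 4747561509943.
Step 3: Hamming bound ⌊q^n / V_q(n,t)⌋ = ⌊4747561509943/3871⌋ = 1226443169.
Step 4: Compare |C| = 929077269 to 1226443169: satisfied.
The claimed |C| lies below the Hamming bound.


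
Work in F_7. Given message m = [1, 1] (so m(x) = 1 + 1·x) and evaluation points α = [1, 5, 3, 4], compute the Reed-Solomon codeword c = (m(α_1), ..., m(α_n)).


c = [2, 6, 4, 5]

Message polynomial: m(x) = 1 + 1·x (mod 7).
For each evaluation point α_i, compute m(α_i) mod 7:
  α_1 = 1: Horner steps 1 → 2, so m(1) = 2.
  α_2 = 5: Horner steps 1 → 6, so m(5) = 6.
  α_3 = 3: Horner steps 1 → 4, so m(3) = 4.
  α_4 = 4: Horner steps 1 → 5, so m(4) = 5.
Codeword c = [2, 6, 4, 5] ∈ F_7^4.


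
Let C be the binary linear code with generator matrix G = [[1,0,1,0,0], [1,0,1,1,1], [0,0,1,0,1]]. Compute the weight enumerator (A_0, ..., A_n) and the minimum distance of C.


Weight distribution: A_0 = 1, A_2 = 6, A_4 = 1. Minimum distance d = 2.

Enumerate all 2^3 = 8 messages m ∈ F_2^3.
For each, compute codeword c = mG in F_2^5, then tally its weight.
  m = 000 → c = 00000, weight = 0.
  m = 100 → c = 10100, weight = 2.
  m = 010 → c = 10111, weight = 4.
  m = 110 → c = 00011, weight = 2.
  m = 001 → c = 00101, weight = 2.
  m = 101 → c = 10001, weight = 2.
  m = 011 → c = 10010, weight = 2.
  m = 111 → c = 00110, weight = 2.
Tally weights:
  weight 0: 1 codewords.
  weight 2: 6 codewords.
  weight 4: 1 codewords.
Minimum distance d = smallest w > 0 with A_w > 0 = 2.
Sanity: Σ A_w = 8 = 2^3 = 8 ✓.


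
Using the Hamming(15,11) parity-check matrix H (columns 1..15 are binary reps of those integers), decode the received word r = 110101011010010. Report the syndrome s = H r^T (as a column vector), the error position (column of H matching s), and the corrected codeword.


s = (0, 1, 0, 1)^T, error position = 5, corrected codeword c = 110111011010010

Compute s = H r^T mod 2 one row at a time:
  s_1 = 1 + 1 + 0 + 1 + 0 + 0 + 1 + 0 = 4 ≡ 0 (mod 2).
  s_2 = 1 + 0 + 1 + 0 + 0 + 0 + 1 + 0 = 3 ≡ 1 (mod 2).
  s_3 = 1 + 0 + 1 + 0 + 0 + 1 + 1 + 0 = 4 ≡ 0 (mod 2).
  s_4 = 1 + 0 + 0 + 0 + 1 + 1 + 0 + 0 = 3 ≡ 1 (mod 2).
s = (0, 1, 0, 1)^T — this equals column 5 of H (binary 0101), so error is at position 5.
Correct: flip bit 5 of r = 110101011010010 to get c = 110111011010010.


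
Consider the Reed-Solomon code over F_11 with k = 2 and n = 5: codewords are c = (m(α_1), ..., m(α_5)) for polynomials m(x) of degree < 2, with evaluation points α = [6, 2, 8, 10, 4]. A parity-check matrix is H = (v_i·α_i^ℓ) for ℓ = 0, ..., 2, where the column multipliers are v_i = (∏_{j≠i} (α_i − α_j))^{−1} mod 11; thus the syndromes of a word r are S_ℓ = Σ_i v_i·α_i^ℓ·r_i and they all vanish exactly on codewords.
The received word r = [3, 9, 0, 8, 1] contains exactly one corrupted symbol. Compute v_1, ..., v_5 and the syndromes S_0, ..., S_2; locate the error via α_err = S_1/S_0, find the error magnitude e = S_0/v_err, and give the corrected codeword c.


S = (2, 8, 10), error at position 5, error magnitude e = 6, c = [3, 9, 0, 8, 6].

Step 1: column multipliers v_i = (∏_{j≠i}(α_i − α_j))^{−1} mod 11.
  i = 1 (α = 6): (6−2)(6−8)(6−10)(6−4) = 4·(−2)·(−4)·2 = 64 ≡ 9, so v_1 = 9^{−1} = 5 (mod 11).
  i = 2 (α = 2): (2−6)(2−8)(2−10)(2−4) = (−4)·(−6)·(−8)·(−2) = 384 ≡ 10, so v_2 = 10^{−1} = 10 (mod 11).
  i = 3 (α = 8): (8−6)(8−2)(8−10)(8−4) = 2·6·(−2)·4 = −96 ≡ 3, so v_3 = 3^{−1} = 4 (mod 11).
  i = 4 (α = 10): (10−6)(10−2)(10−8)(10−4) = 4·8·2·6 = 384 ≡ 10, so v_4 = 10^{−1} = 10 (mod 11).
  i = 5 (α = 4): (4−6)(4−2)(4−8)(4−10) = (−2)·2·(−4)·(−6) = −96 ≡ 3, so v_5 = 3^{−1} = 4 (mod 11).
  v = [5, 10, 4, 10, 4].
Step 2: syndromes of r = [3, 9, 0, 8, 1] (all sums mod 11).
  S_0 = Σ v_i r_i = 5·3 + 10·9 + 4·0 + 10·8 + 4·1 = 189 ≡ 2.
  S_1 = Σ v_i α_i r_i = 5·6·3 + 10·2·9 + 4·8·0 + 10·10·8 + 4·4·1 = 1086 ≡ 8.
  α_i^2 mod 11 = [3, 4, 9, 1, 5].
  S_2 = Σ v_i α_i^2 r_i = 5·3·3 + 10·4·9 + 4·9·0 + 10·1·8 + 4·5·1 = 505 ≡ 10.
  S = (2, 8, 10) ≠ 0, so r is not a codeword (an error is present).
Step 3: locate the error. For a single error e at position i, S_ℓ = v_i·e·α_i^ℓ, so α_err = S_1/S_0.
  S_0^{−1} = 2^{−1} = 6 (mod 11), so α_err = 8·6 = 48 ≡ 4 = α_5. Error position i = 5.
  Consistency check: S_2/S_1 = 10·7 = 70 ≡ 4 = α_err ✓ (single-error assumption holds).
Step 4: error magnitude e = S_0/v_5 = S_0·∏_{j≠5}(α_5 − α_j) = 2·3 = 6 ≡ 6 (mod 11).
Step 5: correct position 5: c_5 = r_5 − e = 1 − 6 ≡ 6 (mod 11). Hence c = [3, 9, 0, 8, 6].
  Check: interpolating c through the α_i gives m(x) = 1 + 4·x (degree < 2) with m(α_i) = c_i for every i, so c is indeed a codeword.
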